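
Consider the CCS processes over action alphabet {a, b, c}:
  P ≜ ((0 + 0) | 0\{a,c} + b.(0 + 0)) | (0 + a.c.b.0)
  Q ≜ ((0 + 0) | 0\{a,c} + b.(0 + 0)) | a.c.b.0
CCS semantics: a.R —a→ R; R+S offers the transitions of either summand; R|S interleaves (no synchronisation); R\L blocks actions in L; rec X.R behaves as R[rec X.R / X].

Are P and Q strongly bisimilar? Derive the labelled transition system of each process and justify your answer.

P ~ Q

P's transition system — 8 states:
  p0 = ((0 + 0) | 0\{a,c} + b.(0 + 0)) | (0 + a.c.b.0) ⊢ ··a··> p1, ··b··> p2
  p1 = ((0 + 0) | 0\{a,c} + b.(0 + 0)) | c.b.0 ⊢ ··b··> p3, ··c··> p4
  p2 = (0 + 0) | (0 + a.c.b.0) ⊢ ··a··> p3
  p3 = (0 + 0) | c.b.0 ⊢ ··c··> p5
  p4 = ((0 + 0) | 0\{a,c} + b.(0 + 0)) | b.0 ⊢ ··b··> p5, ··b··> p6
  p5 = (0 + 0) | b.0 ⊢ ··b··> p7
  p6 = ((0 + 0) | 0\{a,c} + b.(0 + 0)) | 0 ⊢ ··b··> p7
  p7 = (0 + 0) | 0 ⊢ (no moves)
Q's transition system — 8 states:
  q0 = ((0 + 0) | 0\{a,c} + b.(0 + 0)) | a.c.b.0 ⊢ ··a··> q1, ··b··> q2
  q1 = ((0 + 0) | 0\{a,c} + b.(0 + 0)) | c.b.0 ⊢ ··b··> q3, ··c··> q4
  q2 = (0 + 0) | a.c.b.0 ⊢ ··a··> q3
  q3 = (0 + 0) | c.b.0 ⊢ ··c··> q5
  q4 = ((0 + 0) | 0\{a,c} + b.(0 + 0)) | b.0 ⊢ ··b··> q5, ··b··> q6
  q5 = (0 + 0) | b.0 ⊢ ··b··> q7
  q6 = ((0 + 0) | 0\{a,c} + b.(0 + 0)) | 0 ⊢ ··b··> q7
  q7 = (0 + 0) | 0 ⊢ (no moves)
Bisimilarity quotient blocks:
  B0 = {p0, q0}
  B1 = {p1, q1}
  B2 = {p3, q3}
  B3 = {p5, p6, q5, q6}
  B4 = {p7, q7}
  B5 = {p4, q4}
  B6 = {p2, q2}
p0 ∈ B0, q0 ∈ B0 → same block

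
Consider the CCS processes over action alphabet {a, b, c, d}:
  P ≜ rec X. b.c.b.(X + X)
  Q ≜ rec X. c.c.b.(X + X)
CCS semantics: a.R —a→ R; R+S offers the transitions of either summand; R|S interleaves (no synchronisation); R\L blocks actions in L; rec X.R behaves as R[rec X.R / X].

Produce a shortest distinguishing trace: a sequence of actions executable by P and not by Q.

P's transition system — 4 states:
  p0 = rec X. b.c.b.(X + X) has moves —b→ p1
  p1 = c.b.((rec X. b.c.b.(X + X)) + (rec X. b.c.b.(X + X))) has moves —c→ p2
  p2 = b.((rec X. b.c.b.(X + X)) + (rec X. b.c.b.(X + X))) has moves —b→ p3
  p3 = (rec X. b.c.b.(X + X)) + (rec X. b.c.b.(X + X)) has moves —b→ p1
Q's transition system — 4 states:
  q0 = rec X. c.c.b.(X + X) has moves —c→ q1
  q1 = c.b.((rec X. c.c.b.(X + X)) + (rec X. c.c.b.(X + X))) has moves —c→ q2
  q2 = b.((rec X. c.c.b.(X + X)) + (rec X. c.c.b.(X + X))) has moves —b→ q3
  q3 = (rec X. c.c.b.(X + X)) + (rec X. c.c.b.(X + X)) has moves —c→ q1
Run σ = ⟨b⟩ on P: start {p0}
  [1] b ⇒ {p1}
  — P admits the full trace.
Run σ = ⟨b⟩ on Q: start {q0}
  [1] b ⇒ no successor for Q

b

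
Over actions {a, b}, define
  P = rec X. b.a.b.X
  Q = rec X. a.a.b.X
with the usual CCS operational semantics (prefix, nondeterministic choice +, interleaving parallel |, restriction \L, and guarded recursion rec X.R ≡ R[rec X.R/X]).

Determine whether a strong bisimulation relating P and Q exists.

not bisimilar

Reachable graph of P (3 states):
  p0 = rec X. b.a.b.X has moves -b-> p1
  p1 = a.b.(rec X. b.a.b.X) has moves -a-> p2
  p2 = b.(rec X. b.a.b.X) has moves -b-> p0
Reachable graph of Q (3 states):
  q0 = rec X. a.a.b.X has moves -a-> q1
  q1 = a.b.(rec X. a.a.b.X) has moves -a-> q2
  q2 = b.(rec X. a.a.b.X) has moves -b-> q0
Coarsest stable partition (strong bisimilarity classes):
  B0 = {p0}
  B1 = {p1}
  B2 = {p2}
  B3 = {q0}
  B4 = {q1}
  B5 = {q2}
p0 ∈ B0, q0 ∈ B3 → different blocks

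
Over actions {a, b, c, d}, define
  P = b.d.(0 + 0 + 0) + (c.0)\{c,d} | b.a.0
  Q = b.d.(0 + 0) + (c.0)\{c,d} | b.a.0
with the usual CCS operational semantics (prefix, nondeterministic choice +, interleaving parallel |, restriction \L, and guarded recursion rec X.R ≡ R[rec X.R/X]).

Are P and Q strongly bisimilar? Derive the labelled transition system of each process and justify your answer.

Reachable graph of P (5 states):
  p0 = b.d.(0 + 0 + 0) + (c.0)\{c,d} | b.a.0 :: =b=> p1, =b=> p2
  p1 = (c.0)\{c,d} | a.0 :: =a=> p3
  p2 = d.(0 + 0 + 0) :: =d=> p4
  p3 = (c.0)\{c,d} | 0 :: deadlocked
  p4 = 0 + 0 + 0 :: deadlocked
Reachable graph of Q (5 states):
  q0 = b.d.(0 + 0) + (c.0)\{c,d} | b.a.0 :: =b=> q1, =b=> q2
  q1 = (c.0)\{c,d} | a.0 :: =a=> q3
  q2 = d.(0 + 0) :: =d=> q4
  q3 = (c.0)\{c,d} | 0 :: deadlocked
  q4 = 0 + 0 :: deadlocked
Bisimilarity quotient blocks:
  B0 = {p0, q0}
  B1 = {p2, q2}
  B2 = {p3, p4, q3, q4}
  B3 = {p1, q1}
p0 ∈ B0, q0 ∈ B0 → same block

YES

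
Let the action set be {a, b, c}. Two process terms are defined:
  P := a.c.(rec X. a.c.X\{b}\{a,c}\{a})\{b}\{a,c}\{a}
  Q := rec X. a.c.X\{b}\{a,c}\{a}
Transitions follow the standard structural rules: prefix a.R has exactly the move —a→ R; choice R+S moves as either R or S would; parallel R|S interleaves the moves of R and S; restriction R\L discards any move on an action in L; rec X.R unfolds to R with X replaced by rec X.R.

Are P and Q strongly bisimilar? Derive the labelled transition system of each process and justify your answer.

bisimilar

Reachable graph of P (3 states):
  u0 = a.c.(rec X. a.c.X\{b}\{a,c}\{a})\{b}\{a,c}\{a} → ··a··> u1
  u1 = c.(rec X. a.c.X\{b}\{a,c}\{a})\{b}\{a,c}\{a} → ··c··> u2
  u2 = (rec X. a.c.X\{b}\{a,c}\{a})\{b}\{a,c}\{a} → deadlocked
Reachable graph of Q (3 states):
  v0 = rec X. a.c.X\{b}\{a,c}\{a} → ··a··> v1
  v1 = c.(rec X. a.c.X\{b}\{a,c}\{a})\{b}\{a,c}\{a} → ··c··> v2
  v2 = (rec X. a.c.X\{b}\{a,c}\{a})\{b}\{a,c}\{a} → deadlocked
Bisimilarity quotient blocks:
  B0 = {u0, v0}
  B1 = {u1, v1}
  B2 = {u2, v2}
u0 ∈ B0, v0 ∈ B0 → same block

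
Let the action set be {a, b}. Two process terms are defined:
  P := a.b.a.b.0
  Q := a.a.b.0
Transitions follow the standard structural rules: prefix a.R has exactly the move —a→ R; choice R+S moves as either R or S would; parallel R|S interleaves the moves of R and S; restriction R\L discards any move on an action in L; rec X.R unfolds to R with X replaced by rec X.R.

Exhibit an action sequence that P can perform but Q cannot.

Reachable graph of P (5 states):
  m0 = a.b.a.b.0 → —a→ m1
  m1 = b.a.b.0 → —b→ m2
  m2 = a.b.0 → —a→ m3
  m3 = b.0 → —b→ m4
  m4 = 0 → stopped
Reachable graph of Q (4 states):
  n0 = a.a.b.0 → —a→ n1
  n1 = a.b.0 → —a→ n2
  n2 = b.0 → —b→ n3
  n3 = 0 → stopped
Executing ab from P (initial set {m0}):
  step 1 (a): {m1}
  step 2 (b): {m2}
  — P admits the full trace.
Executing ab from Q (initial set {n0}):
  step 1 (a): {n1}
  step 2 (b): no successor for Q

ab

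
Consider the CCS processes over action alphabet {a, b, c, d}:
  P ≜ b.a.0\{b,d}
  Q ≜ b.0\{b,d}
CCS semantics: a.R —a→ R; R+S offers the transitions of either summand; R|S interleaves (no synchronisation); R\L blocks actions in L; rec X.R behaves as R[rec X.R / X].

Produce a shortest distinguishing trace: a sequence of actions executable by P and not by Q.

LTS(P): 3 reachable states
  m0 = b.a.0\{b,d} has moves -b-> m1
  m1 = a.0\{b,d} has moves -a-> m2
  m2 = 0\{b,d} has moves (no moves)
LTS(Q): 2 reachable states
  n0 = b.0\{b,d} has moves -b-> n1
  n1 = 0\{b,d} has moves (no moves)
Trace ⟨ba⟩ through P, begin at {m0}:
  after b @ step 1: {m1}
  after a @ step 2: {m2}
  — P admits the full trace.
Trace ⟨ba⟩ through Q, begin at {n0}:
  after b @ step 1: {n1}
  after a @ step 2: ∅  — Q cannot continue

ba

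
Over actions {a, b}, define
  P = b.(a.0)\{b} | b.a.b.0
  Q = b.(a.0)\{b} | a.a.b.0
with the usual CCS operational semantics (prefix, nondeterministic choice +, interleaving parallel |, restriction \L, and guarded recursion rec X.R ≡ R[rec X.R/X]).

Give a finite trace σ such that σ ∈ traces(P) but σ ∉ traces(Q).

P's transition system — 12 states:
  m0 = b.(a.0)\{b} | b.a.b.0 | =b=> m1, =b=> m2
  m1 = (a.0)\{b} | b.a.b.0 | =a=> m3, =b=> m4
  m2 = b.(a.0)\{b} | a.b.0 | =a=> m5, =b=> m4
  m3 = 0\{b} | b.a.b.0 | =b=> m6
  m4 = (a.0)\{b} | a.b.0 | =a=> m6, =a=> m7
  m5 = b.(a.0)\{b} | b.0 | =b=> m7, =b=> m8
  m6 = 0\{b} | a.b.0 | =a=> m9
  m7 = (a.0)\{b} | b.0 | =a=> m9, =b=> m10
  m8 = b.(a.0)\{b} | 0 | =b=> m10
  m9 = 0\{b} | b.0 | =b=> m11
  m10 = (a.0)\{b} | 0 | =a=> m11
  m11 = 0\{b} | 0 | (no moves)
Q's transition system — 12 states:
  n0 = b.(a.0)\{b} | a.a.b.0 | =a=> n1, =b=> n2
  n1 = b.(a.0)\{b} | a.b.0 | =a=> n3, =b=> n4
  n2 = (a.0)\{b} | a.a.b.0 | =a=> n4, =a=> n5
  n3 = b.(a.0)\{b} | b.0 | =b=> n6, =b=> n7
  n4 = (a.0)\{b} | a.b.0 | =a=> n6, =a=> n8
  n5 = 0\{b} | a.a.b.0 | =a=> n8
  n6 = (a.0)\{b} | b.0 | =a=> n9, =b=> n10
  n7 = b.(a.0)\{b} | 0 | =b=> n10
  n8 = 0\{b} | a.b.0 | =a=> n9
  n9 = 0\{b} | b.0 | =b=> n11
  n10 = (a.0)\{b} | 0 | =a=> n11
  n11 = 0\{b} | 0 | (no moves)
Trace ⟨bb⟩ through P, begin at {m0}:
  [1] b ⇒ {m1, m2}
  [2] b ⇒ {m4}
  — P admits the full trace.
Trace ⟨bb⟩ through Q, begin at {n0}:
  [1] b ⇒ {n2}
  [2] b ⇒ ∅  — Q cannot continue

bb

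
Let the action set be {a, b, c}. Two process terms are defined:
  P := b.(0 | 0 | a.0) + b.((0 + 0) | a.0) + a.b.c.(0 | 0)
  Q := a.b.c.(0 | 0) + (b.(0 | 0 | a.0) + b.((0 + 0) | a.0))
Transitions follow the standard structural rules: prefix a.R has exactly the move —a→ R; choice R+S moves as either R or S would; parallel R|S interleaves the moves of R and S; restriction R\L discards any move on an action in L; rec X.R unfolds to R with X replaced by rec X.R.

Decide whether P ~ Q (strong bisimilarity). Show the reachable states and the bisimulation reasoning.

YES

Reachable graph of P (8 states):
  m0 = b.(0 | 0 | a.0) + b.((0 + 0) | a.0) + a.b.c.(0 | 0) has moves -a-> m1, -b-> m2, -b-> m3
  m1 = b.c.(0 | 0) has moves -b-> m4
  m2 = (0 + 0) | a.0 has moves -a-> m5
  m3 = 0 | 0 | a.0 has moves -a-> m6
  m4 = c.(0 | 0) has moves -c-> m7
  m5 = (0 + 0) | 0 has moves deadlocked
  m6 = 0 | 0 | 0 has moves deadlocked
  m7 = 0 | 0 has moves deadlocked
Reachable graph of Q (8 states):
  n0 = a.b.c.(0 | 0) + (b.(0 | 0 | a.0) + b.((0 + 0) | a.0)) has moves -a-> n1, -b-> n2, -b-> n3
  n1 = b.c.(0 | 0) has moves -b-> n4
  n2 = (0 + 0) | a.0 has moves -a-> n5
  n3 = 0 | 0 | a.0 has moves -a-> n6
  n4 = c.(0 | 0) has moves -c-> n7
  n5 = (0 + 0) | 0 has moves deadlocked
  n6 = 0 | 0 | 0 has moves deadlocked
  n7 = 0 | 0 has moves deadlocked
Partition-refinement fixed point:
  B0 = {m0, n0}
  B1 = {m1, n1}
  B2 = {m4, n4}
  B3 = {m5, m6, m7, n5, n6, n7}
  B4 = {m2, m3, n2, n3}
m0 ∈ B0, n0 ∈ B0 → same block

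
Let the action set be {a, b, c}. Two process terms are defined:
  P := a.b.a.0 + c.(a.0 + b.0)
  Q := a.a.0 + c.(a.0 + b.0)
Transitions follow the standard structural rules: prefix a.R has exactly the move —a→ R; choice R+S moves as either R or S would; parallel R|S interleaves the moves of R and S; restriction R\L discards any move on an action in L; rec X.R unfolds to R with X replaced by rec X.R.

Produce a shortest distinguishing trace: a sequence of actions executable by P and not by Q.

ab

Reachable graph of P (5 states):
  s0 = a.b.a.0 + c.(a.0 + b.0) ⊢ --a--▸ s1, --c--▸ s2
  s1 = b.a.0 ⊢ --b--▸ s3
  s2 = a.0 + b.0 ⊢ --a--▸ s4, --b--▸ s4
  s3 = a.0 ⊢ --a--▸ s4
  s4 = 0 ⊢ stopped
Reachable graph of Q (4 states):
  t0 = a.a.0 + c.(a.0 + b.0) ⊢ --a--▸ t1, --c--▸ t2
  t1 = a.0 ⊢ --a--▸ t3
  t2 = a.0 + b.0 ⊢ --a--▸ t3, --b--▸ t3
  t3 = 0 ⊢ stopped
Run σ = ⟨ab⟩ on P: start {s0}
  [1] a ⇒ {s1}
  [2] b ⇒ {s3}
  ✓ P
Run σ = ⟨ab⟩ on Q: start {t0}
  [1] a ⇒ {t1}
  [2] b ⇒ ∅  — Q cannot continue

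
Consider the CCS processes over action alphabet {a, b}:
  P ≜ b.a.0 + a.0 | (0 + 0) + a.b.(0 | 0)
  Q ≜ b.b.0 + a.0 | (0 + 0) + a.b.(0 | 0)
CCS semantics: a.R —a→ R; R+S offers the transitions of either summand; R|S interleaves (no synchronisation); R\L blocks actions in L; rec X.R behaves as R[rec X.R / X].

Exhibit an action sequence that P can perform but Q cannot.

ba

LTS(P): 6 reachable states
  u0 = b.a.0 + a.0 | (0 + 0) + a.b.(0 | 0) ⊢ —a→ u1, —a→ u2, —b→ u3
  u1 = 0 | (0 + 0) ⊢ ∅
  u2 = b.(0 | 0) ⊢ —b→ u4
  u3 = a.0 ⊢ —a→ u5
  u4 = 0 | 0 ⊢ ∅
  u5 = 0 ⊢ ∅
LTS(Q): 6 reachable states
  v0 = b.b.0 + a.0 | (0 + 0) + a.b.(0 | 0) ⊢ —a→ v1, —a→ v2, —b→ v3
  v1 = 0 | (0 + 0) ⊢ ∅
  v2 = b.(0 | 0) ⊢ —b→ v4
  v3 = b.0 ⊢ —b→ v5
  v4 = 0 | 0 ⊢ ∅
  v5 = 0 ⊢ ∅
Executing ba from P (initial set {u0}):
  [1] b ⇒ {u3}
  [2] a ⇒ {u5}
  P completes σ.
Executing ba from Q (initial set {v0}):
  [1] b ⇒ {v3}
  [2] a ⇒ no successor for Q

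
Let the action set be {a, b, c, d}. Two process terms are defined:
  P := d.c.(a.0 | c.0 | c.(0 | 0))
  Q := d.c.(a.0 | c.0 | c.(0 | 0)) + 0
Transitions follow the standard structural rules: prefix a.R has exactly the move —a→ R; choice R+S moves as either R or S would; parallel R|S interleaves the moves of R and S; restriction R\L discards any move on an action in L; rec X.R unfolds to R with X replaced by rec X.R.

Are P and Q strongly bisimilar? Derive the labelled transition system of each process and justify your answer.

Reachable graph of P (10 states):
  s0 = d.c.(a.0 | c.0 | c.(0 | 0)) has moves ··d··> s1
  s1 = c.(a.0 | c.0 | c.(0 | 0)) has moves ··c··> s2
  s2 = a.0 | c.0 | c.(0 | 0) has moves ··a··> s3, ··c··> s4, ··c··> s5
  s3 = 0 | c.0 | c.(0 | 0) has moves ··c··> s6, ··c··> s7
  s4 = a.0 | 0 | c.(0 | 0) has moves ··a··> s6, ··c··> s8
  s5 = a.0 | c.0 | (0 | 0) has moves ··a··> s7, ··c··> s8
  s6 = 0 | 0 | c.(0 | 0) has moves ··c··> s9
  s7 = 0 | c.0 | (0 | 0) has moves ··c··> s9
  s8 = a.0 | 0 | (0 | 0) has moves ··a··> s9
  s9 = 0 | 0 | (0 | 0) has moves (no moves)
Reachable graph of Q (10 states):
  t0 = d.c.(a.0 | c.0 | c.(0 | 0)) + 0 has moves ··d··> t1
  t1 = c.(a.0 | c.0 | c.(0 | 0)) has moves ··c··> t2
  t2 = a.0 | c.0 | c.(0 | 0) has moves ··a··> t3, ··c··> t4, ··c··> t5
  t3 = 0 | c.0 | c.(0 | 0) has moves ··c··> t6, ··c··> t7
  t4 = a.0 | 0 | c.(0 | 0) has moves ··a··> t6, ··c··> t8
  t5 = a.0 | c.0 | (0 | 0) has moves ··a··> t7, ··c··> t8
  t6 = 0 | 0 | c.(0 | 0) has moves ··c··> t9
  t7 = 0 | c.0 | (0 | 0) has moves ··c··> t9
  t8 = a.0 | 0 | (0 | 0) has moves ··a··> t9
  t9 = 0 | 0 | (0 | 0) has moves (no moves)
Coarsest stable partition (strong bisimilarity classes):
  B0 = {s0, t0}
  B1 = {s1, t1}
  B2 = {s2, t2}
  B3 = {s4, s5, t4, t5}
  B4 = {s8, t8}
  B5 = {s9, t9}
  B6 = {s6, s7, t6, t7}
  B7 = {s3, t3}
s0 ∈ B0, t0 ∈ B0 → same block

P ~ Q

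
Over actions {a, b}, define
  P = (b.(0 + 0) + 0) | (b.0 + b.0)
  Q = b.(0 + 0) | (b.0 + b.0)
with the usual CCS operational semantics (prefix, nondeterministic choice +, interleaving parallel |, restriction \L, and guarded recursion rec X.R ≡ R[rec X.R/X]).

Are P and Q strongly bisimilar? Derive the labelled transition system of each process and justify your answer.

P's transition system — 4 states:
  p0 = (b.(0 + 0) + 0) | (b.0 + b.0) | ··b··> p1, ··b··> p2
  p1 = (0 + 0) | (b.0 + b.0) | ··b··> p3
  p2 = (b.(0 + 0) + 0) | 0 | ··b··> p3
  p3 = (0 + 0) | 0 | deadlocked
Q's transition system — 4 states:
  q0 = b.(0 + 0) | (b.0 + b.0) | ··b··> q1, ··b··> q2
  q1 = (0 + 0) | (b.0 + b.0) | ··b··> q3
  q2 = b.(0 + 0) | 0 | ··b··> q3
  q3 = (0 + 0) | 0 | deadlocked
Bisimilarity quotient blocks:
  B0 = {p0, q0}
  B1 = {p1, p2, q1, q2}
  B2 = {p3, q3}
p0 ∈ B0, q0 ∈ B0 → same block

bisimilar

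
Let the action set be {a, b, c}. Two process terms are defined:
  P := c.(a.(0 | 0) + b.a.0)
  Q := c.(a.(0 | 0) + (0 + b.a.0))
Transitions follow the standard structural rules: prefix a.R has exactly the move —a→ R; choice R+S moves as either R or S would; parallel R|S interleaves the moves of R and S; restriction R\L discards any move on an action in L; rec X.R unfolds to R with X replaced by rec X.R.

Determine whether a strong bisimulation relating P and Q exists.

LTS(P): 5 reachable states
  u0 = c.(a.(0 | 0) + b.a.0) | -c-> u1
  u1 = a.(0 | 0) + b.a.0 | -a-> u2, -b-> u3
  u2 = 0 | 0 | deadlocked
  u3 = a.0 | -a-> u4
  u4 = 0 | deadlocked
LTS(Q): 5 reachable states
  v0 = c.(a.(0 | 0) + (0 + b.a.0)) | -c-> v1
  v1 = a.(0 | 0) + (0 + b.a.0) | -a-> v2, -b-> v3
  v2 = 0 | 0 | deadlocked
  v3 = a.0 | -a-> v4
  v4 = 0 | deadlocked
Coarsest stable partition (strong bisimilarity classes):
  B0 = {u0, v0}
  B1 = {u1, v1}
  B2 = {u2, u4, v2, v4}
  B3 = {u3, v3}
u0 ∈ B0, v0 ∈ B0 → same block

YES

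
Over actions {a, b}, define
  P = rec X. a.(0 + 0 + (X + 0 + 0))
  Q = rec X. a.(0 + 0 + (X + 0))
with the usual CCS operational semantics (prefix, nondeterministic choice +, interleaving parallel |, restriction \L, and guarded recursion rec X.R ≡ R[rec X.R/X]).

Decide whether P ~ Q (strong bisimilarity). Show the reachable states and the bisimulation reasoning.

bisimilar

P's transition system — 2 states:
  p0 = rec X. a.(0 + 0 + (X + 0 + 0)) ⊢ ··a··> p1
  p1 = 0 + 0 + ((rec X. a.(0 + 0 + (X + 0 + 0))) + 0 + 0) ⊢ ··a··> p1
Q's transition system — 2 states:
  q0 = rec X. a.(0 + 0 + (X + 0)) ⊢ ··a··> q1
  q1 = 0 + 0 + ((rec X. a.(0 + 0 + (X + 0))) + 0) ⊢ ··a··> q1
Partition-refinement fixed point:
  B0 = {p0, p1, q0, q1}
p0 ∈ B0, q0 ∈ B0 → same block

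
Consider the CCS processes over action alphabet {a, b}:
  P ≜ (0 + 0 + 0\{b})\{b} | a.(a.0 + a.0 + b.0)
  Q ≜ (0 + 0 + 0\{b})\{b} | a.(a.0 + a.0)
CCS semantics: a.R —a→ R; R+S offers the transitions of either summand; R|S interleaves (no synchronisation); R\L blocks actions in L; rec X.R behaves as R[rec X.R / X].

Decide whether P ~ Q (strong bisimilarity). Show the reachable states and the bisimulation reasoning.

LTS(P): 3 reachable states
  m0 = (0 + 0 + 0\{b})\{b} | a.(a.0 + a.0 + b.0) | =a=> m1
  m1 = (0 + 0 + 0\{b})\{b} | (a.0 + a.0 + b.0) | =a=> m2, =b=> m2
  m2 = (0 + 0 + 0\{b})\{b} | 0 | deadlocked
LTS(Q): 3 reachable states
  n0 = (0 + 0 + 0\{b})\{b} | a.(a.0 + a.0) | =a=> n1
  n1 = (0 + 0 + 0\{b})\{b} | (a.0 + a.0) | =a=> n2
  n2 = (0 + 0 + 0\{b})\{b} | 0 | deadlocked
Bisimilarity quotient blocks:
  B0 = {m0}
  B1 = {m1}
  B2 = {m2, n2}
  B3 = {n0}
  B4 = {n1}
m0 ∈ B0, n0 ∈ B3 → different blocks

P ≁ Q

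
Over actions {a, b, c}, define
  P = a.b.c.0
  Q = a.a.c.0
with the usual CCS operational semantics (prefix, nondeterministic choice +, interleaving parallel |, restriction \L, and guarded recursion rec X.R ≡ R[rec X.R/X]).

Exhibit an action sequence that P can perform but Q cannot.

ab

P's transition system — 4 states:
  u0 = a.b.c.0 ⊢ --a--▸ u1
  u1 = b.c.0 ⊢ --b--▸ u2
  u2 = c.0 ⊢ --c--▸ u3
  u3 = 0 ⊢ stopped
Q's transition system — 4 states:
  v0 = a.a.c.0 ⊢ --a--▸ v1
  v1 = a.c.0 ⊢ --a--▸ v2
  v2 = c.0 ⊢ --c--▸ v3
  v3 = 0 ⊢ stopped
Executing ab from P (initial set {u0}):
  step 1 (a): {u1}
  step 2 (b): {u2}
  — P admits the full trace.
Executing ab from Q (initial set {v0}):
  step 1 (a): {v1}
  step 2 (b): ∅  — Q cannot continue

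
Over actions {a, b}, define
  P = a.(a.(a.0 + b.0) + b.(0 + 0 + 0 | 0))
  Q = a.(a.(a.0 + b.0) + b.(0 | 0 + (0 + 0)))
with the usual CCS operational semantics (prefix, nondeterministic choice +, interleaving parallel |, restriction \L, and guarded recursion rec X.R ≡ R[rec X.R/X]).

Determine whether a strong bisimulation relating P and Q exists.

P ~ Q

LTS(P): 5 reachable states
  m0 = a.(a.(a.0 + b.0) + b.(0 + 0 + 0 | 0)) :: ··a··> m1
  m1 = a.(a.0 + b.0) + b.(0 + 0 + 0 | 0) :: ··a··> m2, ··b··> m3
  m2 = a.0 + b.0 :: ··a··> m4, ··b··> m4
  m3 = 0 + 0 + 0 | 0 :: (no moves)
  m4 = 0 :: (no moves)
LTS(Q): 5 reachable states
  n0 = a.(a.(a.0 + b.0) + b.(0 | 0 + (0 + 0))) :: ··a··> n1
  n1 = a.(a.0 + b.0) + b.(0 | 0 + (0 + 0)) :: ··a··> n2, ··b··> n3
  n2 = a.0 + b.0 :: ··a··> n4, ··b··> n4
  n3 = 0 | 0 + (0 + 0) :: (no moves)
  n4 = 0 :: (no moves)
Bisimilarity quotient blocks:
  B0 = {m0, n0}
  B1 = {m1, n1}
  B2 = {m2, n2}
  B3 = {m3, m4, n3, n4}
m0 ∈ B0, n0 ∈ B0 → same block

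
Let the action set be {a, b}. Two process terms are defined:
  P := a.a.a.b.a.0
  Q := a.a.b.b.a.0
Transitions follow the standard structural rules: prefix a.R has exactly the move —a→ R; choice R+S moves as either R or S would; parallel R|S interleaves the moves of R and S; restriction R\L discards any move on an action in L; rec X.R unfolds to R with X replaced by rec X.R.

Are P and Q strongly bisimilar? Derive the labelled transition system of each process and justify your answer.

NO

Reachable graph of P (6 states):
  p0 = a.a.a.b.a.0 | —a→ p1
  p1 = a.a.b.a.0 | —a→ p2
  p2 = a.b.a.0 | —a→ p3
  p3 = b.a.0 | —b→ p4
  p4 = a.0 | —a→ p5
  p5 = 0 | ∅
Reachable graph of Q (6 states):
  q0 = a.a.b.b.a.0 | —a→ q1
  q1 = a.b.b.a.0 | —a→ q2
  q2 = b.b.a.0 | —b→ q3
  q3 = b.a.0 | —b→ q4
  q4 = a.0 | —a→ q5
  q5 = 0 | ∅
Partition-refinement fixed point:
  B0 = {p0}
  B1 = {p1}
  B2 = {p2}
  B3 = {p3, q3}
  B4 = {p4, q4}
  B5 = {p5, q5}
  B6 = {q0}
  B7 = {q1}
  B8 = {q2}
p0 ∈ B0, q0 ∈ B6 → different blocks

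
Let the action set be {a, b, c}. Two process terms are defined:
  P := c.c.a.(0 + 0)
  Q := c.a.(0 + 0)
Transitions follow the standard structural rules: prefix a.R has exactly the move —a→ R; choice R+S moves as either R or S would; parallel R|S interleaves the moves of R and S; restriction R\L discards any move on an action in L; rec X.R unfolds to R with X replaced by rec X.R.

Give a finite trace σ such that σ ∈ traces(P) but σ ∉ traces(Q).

cc

Reachable graph of P (4 states):
  p0 = c.c.a.(0 + 0) :: -c-> p1
  p1 = c.a.(0 + 0) :: -c-> p2
  p2 = a.(0 + 0) :: -a-> p3
  p3 = 0 + 0 :: (no moves)
Reachable graph of Q (3 states):
  q0 = c.a.(0 + 0) :: -c-> q1
  q1 = a.(0 + 0) :: -a-> q2
  q2 = 0 + 0 :: (no moves)
Trace ⟨cc⟩ through P, begin at {p0}:
  after c @ step 1: {p1}
  after c @ step 2: {p2}
  — P admits the full trace.
Trace ⟨cc⟩ through Q, begin at {q0}:
  after c @ step 1: {q1}
  after c @ step 2: ∅  — Q cannot continue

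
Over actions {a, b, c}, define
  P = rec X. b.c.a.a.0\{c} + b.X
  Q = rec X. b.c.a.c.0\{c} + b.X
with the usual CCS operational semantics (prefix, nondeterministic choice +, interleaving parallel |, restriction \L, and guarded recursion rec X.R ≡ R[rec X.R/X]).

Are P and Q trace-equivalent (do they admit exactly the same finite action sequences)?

traces(P) ≠ traces(Q) — witness ⟨bcaa⟩

Reachable graph of P (5 states):
  p0 = rec X. b.c.a.a.0\{c} + b.X | -b-> p0, -b-> p1
  p1 = c.a.a.0\{c} | -c-> p2
  p2 = a.a.0\{c} | -a-> p3
  p3 = a.0\{c} | -a-> p4
  p4 = 0\{c} | (no moves)
Reachable graph of Q (5 states):
  q0 = rec X. b.c.a.c.0\{c} + b.X | -b-> q0, -b-> q1
  q1 = c.a.c.0\{c} | -c-> q2
  q2 = a.c.0\{c} | -a-> q3
  q3 = c.0\{c} | -c-> q4
  q4 = 0\{c} | (no moves)
Trace ⟨bcaa⟩ through P, begin at {p0}:
  [1] b ⇒ {p0, p1}
  [2] c ⇒ {p2}
  [3] a ⇒ {p3}
  [4] a ⇒ {p4}
  ✓ P
Trace ⟨bcaa⟩ through Q, begin at {q0}:
  [1] b ⇒ {q0, q1}
  [2] c ⇒ {q2}
  [3] a ⇒ {q3}
  [4] a ⇒ ∅ (Q stuck)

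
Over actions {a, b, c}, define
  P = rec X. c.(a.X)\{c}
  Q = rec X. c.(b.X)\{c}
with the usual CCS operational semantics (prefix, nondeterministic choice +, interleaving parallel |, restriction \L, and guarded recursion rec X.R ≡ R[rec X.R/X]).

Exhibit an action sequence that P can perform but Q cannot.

Reachable graph of P (3 states):
  m0 = rec X. c.(a.X)\{c} :: --c--▸ m1
  m1 = (a.(rec X. c.(a.X)\{c}))\{c} :: --a--▸ m2
  m2 = (rec X. c.(a.X)\{c})\{c} :: (no moves)
Reachable graph of Q (3 states):
  n0 = rec X. c.(b.X)\{c} :: --c--▸ n1
  n1 = (b.(rec X. c.(b.X)\{c}))\{c} :: --b--▸ n2
  n2 = (rec X. c.(b.X)\{c})\{c} :: (no moves)
Run σ = ⟨ca⟩ on P: start {m0}
  after c @ step 1: {m1}
  after a @ step 2: {m2}
  P completes σ.
Run σ = ⟨ca⟩ on Q: start {n0}
  after c @ step 1: {n1}
  after a @ step 2: ∅ (Q stuck)

ca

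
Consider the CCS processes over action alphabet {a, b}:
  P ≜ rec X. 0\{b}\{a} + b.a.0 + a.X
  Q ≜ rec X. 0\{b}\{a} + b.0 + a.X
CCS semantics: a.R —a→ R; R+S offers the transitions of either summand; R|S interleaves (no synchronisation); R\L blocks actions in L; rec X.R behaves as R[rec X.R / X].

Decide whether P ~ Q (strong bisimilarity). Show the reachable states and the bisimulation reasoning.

P's transition system — 3 states:
  m0 = rec X. 0\{b}\{a} + b.a.0 + a.X ⊢ --a--▸ m0, --b--▸ m1
  m1 = a.0 ⊢ --a--▸ m2
  m2 = 0 ⊢ ∅
Q's transition system — 2 states:
  n0 = rec X. 0\{b}\{a} + b.0 + a.X ⊢ --a--▸ n0, --b--▸ n1
  n1 = 0 ⊢ ∅
Bisimilarity quotient blocks:
  B0 = {m0}
  B1 = {m1}
  B2 = {m2, n1}
  B3 = {n0}
m0 ∈ B0, n0 ∈ B3 → different blocks

P ≁ Q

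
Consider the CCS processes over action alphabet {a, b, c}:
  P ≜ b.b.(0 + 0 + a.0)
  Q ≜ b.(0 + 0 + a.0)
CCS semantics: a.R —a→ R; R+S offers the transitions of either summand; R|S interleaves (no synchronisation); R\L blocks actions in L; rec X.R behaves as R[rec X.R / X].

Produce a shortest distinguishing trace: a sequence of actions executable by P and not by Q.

LTS(P): 4 reachable states
  u0 = b.b.(0 + 0 + a.0) ⊢ =b=> u1
  u1 = b.(0 + 0 + a.0) ⊢ =b=> u2
  u2 = 0 + 0 + a.0 ⊢ =a=> u3
  u3 = 0 ⊢ ·
LTS(Q): 3 reachable states
  v0 = b.(0 + 0 + a.0) ⊢ =b=> v1
  v1 = 0 + 0 + a.0 ⊢ =a=> v2
  v2 = 0 ⊢ ·
Run σ = ⟨bb⟩ on P: start {u0}
  after b @ step 1: {u1}
  after b @ step 2: {u2}
  ✓ P
Run σ = ⟨bb⟩ on Q: start {v0}
  after b @ step 1: {v1}
  after b @ step 2: ∅  — Q cannot continue

bb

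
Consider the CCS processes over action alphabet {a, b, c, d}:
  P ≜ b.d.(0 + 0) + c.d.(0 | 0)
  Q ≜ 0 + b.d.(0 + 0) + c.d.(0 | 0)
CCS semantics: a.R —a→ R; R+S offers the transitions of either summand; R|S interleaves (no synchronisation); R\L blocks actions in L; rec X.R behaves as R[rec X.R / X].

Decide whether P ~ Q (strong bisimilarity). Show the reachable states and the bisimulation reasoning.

LTS(P): 5 reachable states
  p0 = b.d.(0 + 0) + c.d.(0 | 0) → =b=> p1, =c=> p2
  p1 = d.(0 + 0) → =d=> p3
  p2 = d.(0 | 0) → =d=> p4
  p3 = 0 + 0 → (no moves)
  p4 = 0 | 0 → (no moves)
LTS(Q): 5 reachable states
  q0 = 0 + b.d.(0 + 0) + c.d.(0 | 0) → =b=> q1, =c=> q2
  q1 = d.(0 + 0) → =d=> q3
  q2 = d.(0 | 0) → =d=> q4
  q3 = 0 + 0 → (no moves)
  q4 = 0 | 0 → (no moves)
Coarsest stable partition (strong bisimilarity classes):
  B0 = {p0, q0}
  B1 = {p1, p2, q1, q2}
  B2 = {p3, p4, q3, q4}
p0 ∈ B0, q0 ∈ B0 → same block

bisimilar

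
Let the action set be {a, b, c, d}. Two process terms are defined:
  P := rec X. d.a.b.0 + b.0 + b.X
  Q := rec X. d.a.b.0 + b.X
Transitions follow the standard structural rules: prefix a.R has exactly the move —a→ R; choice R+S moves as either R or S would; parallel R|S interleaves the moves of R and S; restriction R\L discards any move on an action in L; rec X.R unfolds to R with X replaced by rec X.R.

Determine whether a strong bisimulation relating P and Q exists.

NO

LTS(P): 4 reachable states
  m0 = rec X. d.a.b.0 + b.0 + b.X | --b--▸ m0, --b--▸ m1, --d--▸ m2
  m1 = 0 | stopped
  m2 = a.b.0 | --a--▸ m3
  m3 = b.0 | --b--▸ m1
LTS(Q): 4 reachable states
  n0 = rec X. d.a.b.0 + b.X | --b--▸ n0, --d--▸ n1
  n1 = a.b.0 | --a--▸ n2
  n2 = b.0 | --b--▸ n3
  n3 = 0 | stopped
Partition-refinement fixed point:
  B0 = {m0}
  B1 = {m2, n1}
  B2 = {m3, n2}
  B3 = {m1, n3}
  B4 = {n0}
m0 ∈ B0, n0 ∈ B4 → different blocks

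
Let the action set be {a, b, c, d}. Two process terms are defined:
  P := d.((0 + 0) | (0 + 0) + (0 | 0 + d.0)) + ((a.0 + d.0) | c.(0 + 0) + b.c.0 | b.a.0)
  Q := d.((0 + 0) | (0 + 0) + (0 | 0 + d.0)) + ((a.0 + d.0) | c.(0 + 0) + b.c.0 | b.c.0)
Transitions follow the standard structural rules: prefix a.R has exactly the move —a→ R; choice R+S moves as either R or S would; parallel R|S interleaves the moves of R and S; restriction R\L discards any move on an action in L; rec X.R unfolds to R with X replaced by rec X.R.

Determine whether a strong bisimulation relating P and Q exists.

P's transition system — 14 states:
  s0 = d.((0 + 0) | (0 + 0) + (0 | 0 + d.0)) + ((a.0 + d.0) | c.(0 + 0) + b.c.0 | b.a.0) → ··a··> s1, ··b··> s2, ··b··> s3, ··c··> s4, ··d··> s1, ··d··> s5
  s1 = 0 | c.(0 + 0) → ··c··> s6
  s2 = b.c.0 | a.0 → ··a··> s7, ··b··> s8
  s3 = c.0 | b.a.0 → ··b··> s8, ··c··> s9
  s4 = (a.0 + d.0) | (0 + 0) → ··a··> s6, ··d··> s6
  s5 = (0 + 0) | (0 + 0) + (0 | 0 + d.0) → ··d··> s10
  s6 = 0 | (0 + 0) → ·
  s7 = b.c.0 | 0 → ··b··> s11
  s8 = c.0 | a.0 → ··a··> s11, ··c··> s12
  s9 = 0 | b.a.0 → ··b··> s12
  s10 = 0 → ·
  s11 = c.0 | 0 → ··c··> s13
  s12 = 0 | a.0 → ··a··> s13
  s13 = 0 | 0 → ·
Q's transition system — 14 states:
  t0 = d.((0 + 0) | (0 + 0) + (0 | 0 + d.0)) + ((a.0 + d.0) | c.(0 + 0) + b.c.0 | b.c.0) → ··a··> t1, ··b··> t2, ··b··> t3, ··c··> t4, ··d··> t1, ··d··> t5
  t1 = 0 | c.(0 + 0) → ··c··> t6
  t2 = b.c.0 | c.0 → ··b··> t7, ··c··> t8
  t3 = c.0 | b.c.0 → ··b··> t7, ··c··> t9
  t4 = (a.0 + d.0) | (0 + 0) → ··a··> t6, ··d··> t6
  t5 = (0 + 0) | (0 + 0) + (0 | 0 + d.0) → ··d··> t10
  t6 = 0 | (0 + 0) → ·
  t7 = c.0 | c.0 → ··c··> t11, ··c··> t12
  t8 = b.c.0 | 0 → ··b··> t12
  t9 = 0 | b.c.0 → ··b··> t11
  t10 = 0 → ·
  t11 = 0 | c.0 → ··c··> t13
  t12 = c.0 | 0 → ··c··> t13
  t13 = 0 | 0 → ·
Bisimilarity quotient blocks:
  B0 = {s0}
  B1 = {s1, s11, t1, t11, t12}
  B2 = {s10, s13, s6, t10, t13, t6}
  B3 = {s3}
  B4 = {s8}
  B5 = {s12}
  B6 = {s9}
  B7 = {s2}
  B8 = {s7, t8, t9}
  B9 = {s4, t4}
  B10 = {s5, t5}
  B11 = {t0}
  B12 = {t2, t3}
  B13 = {t7}
s0 ∈ B0, t0 ∈ B11 → different blocks

NO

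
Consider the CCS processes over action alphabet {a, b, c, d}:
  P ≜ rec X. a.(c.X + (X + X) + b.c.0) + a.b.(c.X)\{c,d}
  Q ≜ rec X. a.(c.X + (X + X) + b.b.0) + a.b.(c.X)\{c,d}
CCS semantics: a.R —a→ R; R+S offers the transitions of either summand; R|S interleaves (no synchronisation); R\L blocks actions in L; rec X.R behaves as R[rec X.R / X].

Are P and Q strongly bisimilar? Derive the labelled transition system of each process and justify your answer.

P's transition system — 6 states:
  m0 = rec X. a.(c.X + (X + X) + b.c.0) + a.b.(c.X)\{c,d} ⊢ =a=> m1, =a=> m2
  m1 = b.(c.(rec X. a.(c.X + (X + X) + b.c.0) + a.b.(c.X)\{c,d}))\{c,d} ⊢ =b=> m3
  m2 = c.(rec X. a.(c.X + (X + X) + b.c.0) + a.b.(c.X)\{c,d}) + ((rec X. a.(c.X + (X + X) + b.c.0) + a.b.(c.X)\{c,d}) + (rec X. a.(c.X + (X + X) + b.c.0) + a.b.(c.X)\{c,d})) + b.c.0 ⊢ =a=> m1, =a=> m2, =b=> m4, =c=> m0
  m3 = (c.(rec X. a.(c.X + (X + X) + b.c.0) + a.b.(c.X)\{c,d}))\{c,d} ⊢ stopped
  m4 = c.0 ⊢ =c=> m5
  m5 = 0 ⊢ stopped
Q's transition system — 6 states:
  n0 = rec X. a.(c.X + (X + X) + b.b.0) + a.b.(c.X)\{c,d} ⊢ =a=> n1, =a=> n2
  n1 = b.(c.(rec X. a.(c.X + (X + X) + b.b.0) + a.b.(c.X)\{c,d}))\{c,d} ⊢ =b=> n3
  n2 = c.(rec X. a.(c.X + (X + X) + b.b.0) + a.b.(c.X)\{c,d}) + ((rec X. a.(c.X + (X + X) + b.b.0) + a.b.(c.X)\{c,d}) + (rec X. a.(c.X + (X + X) + b.b.0) + a.b.(c.X)\{c,d})) + b.b.0 ⊢ =a=> n1, =a=> n2, =b=> n4, =c=> n0
  n3 = (c.(rec X. a.(c.X + (X + X) + b.b.0) + a.b.(c.X)\{c,d}))\{c,d} ⊢ stopped
  n4 = b.0 ⊢ =b=> n5
  n5 = 0 ⊢ stopped
Bisimilarity quotient blocks:
  B0 = {m0}
  B1 = {m2}
  B2 = {m4}
  B3 = {m3, m5, n3, n5}
  B4 = {m1, n1, n4}
  B5 = {n0}
  B6 = {n2}
m0 ∈ B0, n0 ∈ B5 → different blocks

not bisimilar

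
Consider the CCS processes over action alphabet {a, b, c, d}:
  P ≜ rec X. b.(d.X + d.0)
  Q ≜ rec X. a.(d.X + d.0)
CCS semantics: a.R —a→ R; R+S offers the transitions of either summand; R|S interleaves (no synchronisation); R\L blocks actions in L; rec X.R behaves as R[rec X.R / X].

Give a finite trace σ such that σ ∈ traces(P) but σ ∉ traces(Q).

b

LTS(P): 3 reachable states
  m0 = rec X. b.(d.X + d.0) :: -b-> m1
  m1 = d.(rec X. b.(d.X + d.0)) + d.0 :: -d-> m0, -d-> m2
  m2 = 0 :: deadlocked
LTS(Q): 3 reachable states
  n0 = rec X. a.(d.X + d.0) :: -a-> n1
  n1 = d.(rec X. a.(d.X + d.0)) + d.0 :: -d-> n0, -d-> n2
  n2 = 0 :: deadlocked
Trace ⟨b⟩ through P, begin at {m0}:
  [1] b ⇒ {m1}
  ✓ P
Trace ⟨b⟩ through Q, begin at {n0}:
  [1] b ⇒ ∅ (Q stuck)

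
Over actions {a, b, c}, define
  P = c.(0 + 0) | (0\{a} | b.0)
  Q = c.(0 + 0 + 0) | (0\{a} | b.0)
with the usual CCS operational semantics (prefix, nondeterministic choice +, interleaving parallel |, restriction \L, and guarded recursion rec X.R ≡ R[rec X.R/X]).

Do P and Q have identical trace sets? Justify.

LTS(P): 4 reachable states
  m0 = c.(0 + 0) | (0\{a} | b.0) has moves =b=> m1, =c=> m2
  m1 = c.(0 + 0) | (0\{a} | 0) has moves =c=> m3
  m2 = (0 + 0) | (0\{a} | b.0) has moves =b=> m3
  m3 = (0 + 0) | (0\{a} | 0) has moves stopped
LTS(Q): 4 reachable states
  n0 = c.(0 + 0 + 0) | (0\{a} | b.0) has moves =b=> n1, =c=> n2
  n1 = c.(0 + 0 + 0) | (0\{a} | 0) has moves =c=> n3
  n2 = (0 + 0 + 0) | (0\{a} | b.0) has moves =b=> n3
  n3 = (0 + 0 + 0) | (0\{a} | 0) has moves stopped
Bisimilarity quotient blocks:
  B0 = {m0, n0}
  B1 = {m1, n1}
  B2 = {m3, n3}
  B3 = {m2, n2}
m0 ∈ B0, n0 ∈ B0 → same block
Bisimilar ⇒ trace-equivalent.

trace-equivalent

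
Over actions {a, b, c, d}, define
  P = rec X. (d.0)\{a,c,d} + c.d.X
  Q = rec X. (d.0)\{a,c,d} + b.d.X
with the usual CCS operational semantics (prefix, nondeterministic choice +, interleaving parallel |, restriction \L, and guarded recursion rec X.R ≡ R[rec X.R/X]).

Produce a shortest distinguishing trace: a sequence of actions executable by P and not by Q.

LTS(P): 2 reachable states
  p0 = rec X. (d.0)\{a,c,d} + c.d.X → -c-> p1
  p1 = d.(rec X. (d.0)\{a,c,d} + c.d.X) → -d-> p0
LTS(Q): 2 reachable states
  q0 = rec X. (d.0)\{a,c,d} + b.d.X → -b-> q1
  q1 = d.(rec X. (d.0)\{a,c,d} + b.d.X) → -d-> q0
Executing c from P (initial set {p0}):
  [1] c ⇒ {p1}
  — P admits the full trace.
Executing c from Q (initial set {q0}):
  [1] c ⇒ ∅  — Q cannot continue

c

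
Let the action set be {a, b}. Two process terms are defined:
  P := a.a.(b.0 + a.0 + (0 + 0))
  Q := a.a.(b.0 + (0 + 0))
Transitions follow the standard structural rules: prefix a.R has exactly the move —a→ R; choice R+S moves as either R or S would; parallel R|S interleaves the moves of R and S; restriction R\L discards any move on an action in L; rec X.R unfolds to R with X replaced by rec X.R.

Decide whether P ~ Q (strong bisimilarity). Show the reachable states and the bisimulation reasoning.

not bisimilar

P's transition system — 4 states:
  m0 = a.a.(b.0 + a.0 + (0 + 0)) :: ··a··> m1
  m1 = a.(b.0 + a.0 + (0 + 0)) :: ··a··> m2
  m2 = b.0 + a.0 + (0 + 0) :: ··a··> m3, ··b··> m3
  m3 = 0 :: (no moves)
Q's transition system — 4 states:
  n0 = a.a.(b.0 + (0 + 0)) :: ··a··> n1
  n1 = a.(b.0 + (0 + 0)) :: ··a··> n2
  n2 = b.0 + (0 + 0) :: ··b··> n3
  n3 = 0 :: (no moves)
Partition-refinement fixed point:
  B0 = {m0}
  B1 = {m1}
  B2 = {m2}
  B3 = {m3, n3}
  B4 = {n0}
  B5 = {n1}
  B6 = {n2}
m0 ∈ B0, n0 ∈ B4 → different blocks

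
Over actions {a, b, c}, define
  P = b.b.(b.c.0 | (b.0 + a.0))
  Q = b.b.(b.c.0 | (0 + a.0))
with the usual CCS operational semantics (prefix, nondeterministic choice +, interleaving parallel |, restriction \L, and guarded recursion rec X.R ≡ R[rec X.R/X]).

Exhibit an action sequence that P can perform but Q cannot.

Reachable graph of P (8 states):
  m0 = b.b.(b.c.0 | (b.0 + a.0)) ⊢ -b-> m1
  m1 = b.(b.c.0 | (b.0 + a.0)) ⊢ -b-> m2
  m2 = b.c.0 | (b.0 + a.0) ⊢ -a-> m3, -b-> m3, -b-> m4
  m3 = b.c.0 | 0 ⊢ -b-> m5
  m4 = c.0 | (b.0 + a.0) ⊢ -a-> m5, -b-> m5, -c-> m6
  m5 = c.0 | 0 ⊢ -c-> m7
  m6 = 0 | (b.0 + a.0) ⊢ -a-> m7, -b-> m7
  m7 = 0 | 0 ⊢ ·
Reachable graph of Q (8 states):
  n0 = b.b.(b.c.0 | (0 + a.0)) ⊢ -b-> n1
  n1 = b.(b.c.0 | (0 + a.0)) ⊢ -b-> n2
  n2 = b.c.0 | (0 + a.0) ⊢ -a-> n3, -b-> n4
  n3 = b.c.0 | 0 ⊢ -b-> n5
  n4 = c.0 | (0 + a.0) ⊢ -a-> n5, -c-> n6
  n5 = c.0 | 0 ⊢ -c-> n7
  n6 = 0 | (0 + a.0) ⊢ -a-> n7
  n7 = 0 | 0 ⊢ ·
Executing bbbb from P (initial set {m0}):
  [1] b ⇒ {m1}
  [2] b ⇒ {m2}
  [3] b ⇒ {m3, m4}
  [4] b ⇒ {m5}
  ✓ P
Executing bbbb from Q (initial set {n0}):
  [1] b ⇒ {n1}
  [2] b ⇒ {n2}
  [3] b ⇒ {n4}
  [4] b ⇒ no successor for Q

bbbb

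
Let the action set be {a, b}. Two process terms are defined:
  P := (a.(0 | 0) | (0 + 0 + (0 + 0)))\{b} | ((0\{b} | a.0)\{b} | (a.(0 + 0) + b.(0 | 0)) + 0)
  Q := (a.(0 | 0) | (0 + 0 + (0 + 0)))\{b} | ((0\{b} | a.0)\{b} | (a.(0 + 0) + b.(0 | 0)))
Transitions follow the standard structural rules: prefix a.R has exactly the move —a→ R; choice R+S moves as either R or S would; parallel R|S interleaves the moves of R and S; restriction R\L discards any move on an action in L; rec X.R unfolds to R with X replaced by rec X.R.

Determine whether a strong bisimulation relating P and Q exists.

Reachable graph of P (12 states):
  m0 = (a.(0 | 0) | (0 + 0 + (0 + 0)))\{b} | ((0\{b} | a.0)\{b} | (a.(0 + 0) + b.(0 | 0)) + 0) :: —a→ m1, —a→ m2, —a→ m3, —b→ m4
  m1 = (0 | 0 | (0 + 0 + (0 + 0)))\{b} | ((0\{b} | a.0)\{b} | (a.(0 + 0) + b.(0 | 0)) + 0) :: —a→ m5, —a→ m6, —b→ m7
  m2 = (a.(0 | 0) | (0 + 0 + (0 + 0)))\{b} | ((0\{b} | 0)\{b} | (a.(0 + 0) + b.(0 | 0))) :: —a→ m5, —a→ m8, —b→ m9
  m3 = (a.(0 | 0) | (0 + 0 + (0 + 0)))\{b} | ((0\{b} | a.0)\{b} | (0 + 0)) :: —a→ m6, —a→ m8
  m4 = (a.(0 | 0) | (0 + 0 + (0 + 0)))\{b} | ((0\{b} | a.0)\{b} | (0 | 0)) :: —a→ m7, —a→ m9
  m5 = (0 | 0 | (0 + 0 + (0 + 0)))\{b} | ((0\{b} | 0)\{b} | (a.(0 + 0) + b.(0 | 0))) :: —a→ m10, —b→ m11
  m6 = (0 | 0 | (0 + 0 + (0 + 0)))\{b} | ((0\{b} | a.0)\{b} | (0 + 0)) :: —a→ m10
  m7 = (0 | 0 | (0 + 0 + (0 + 0)))\{b} | ((0\{b} | a.0)\{b} | (0 | 0)) :: —a→ m11
  m8 = (a.(0 | 0) | (0 + 0 + (0 + 0)))\{b} | ((0\{b} | 0)\{b} | (0 + 0)) :: —a→ m10
  m9 = (a.(0 | 0) | (0 + 0 + (0 + 0)))\{b} | ((0\{b} | 0)\{b} | (0 | 0)) :: —a→ m11
  m10 = (0 | 0 | (0 + 0 + (0 + 0)))\{b} | ((0\{b} | 0)\{b} | (0 + 0)) :: ·
  m11 = (0 | 0 | (0 + 0 + (0 + 0)))\{b} | ((0\{b} | 0)\{b} | (0 | 0)) :: ·
Reachable graph of Q (12 states):
  n0 = (a.(0 | 0) | (0 + 0 + (0 + 0)))\{b} | ((0\{b} | a.0)\{b} | (a.(0 + 0) + b.(0 | 0))) :: —a→ n1, —a→ n2, —a→ n3, —b→ n4
  n1 = (0 | 0 | (0 + 0 + (0 + 0)))\{b} | ((0\{b} | a.0)\{b} | (a.(0 + 0) + b.(0 | 0))) :: —a→ n5, —a→ n6, —b→ n7
  n2 = (a.(0 | 0) | (0 + 0 + (0 + 0)))\{b} | ((0\{b} | 0)\{b} | (a.(0 + 0) + b.(0 | 0))) :: —a→ n5, —a→ n8, —b→ n9
  n3 = (a.(0 | 0) | (0 + 0 + (0 + 0)))\{b} | ((0\{b} | a.0)\{b} | (0 + 0)) :: —a→ n6, —a→ n8
  n4 = (a.(0 | 0) | (0 + 0 + (0 + 0)))\{b} | ((0\{b} | a.0)\{b} | (0 | 0)) :: —a→ n7, —a→ n9
  n5 = (0 | 0 | (0 + 0 + (0 + 0)))\{b} | ((0\{b} | 0)\{b} | (a.(0 + 0) + b.(0 | 0))) :: —a→ n10, —b→ n11
  n6 = (0 | 0 | (0 + 0 + (0 + 0)))\{b} | ((0\{b} | a.0)\{b} | (0 + 0)) :: —a→ n10
  n7 = (0 | 0 | (0 + 0 + (0 + 0)))\{b} | ((0\{b} | a.0)\{b} | (0 | 0)) :: —a→ n11
  n8 = (a.(0 | 0) | (0 + 0 + (0 + 0)))\{b} | ((0\{b} | 0)\{b} | (0 + 0)) :: —a→ n10
  n9 = (a.(0 | 0) | (0 + 0 + (0 + 0)))\{b} | ((0\{b} | 0)\{b} | (0 | 0)) :: —a→ n11
  n10 = (0 | 0 | (0 + 0 + (0 + 0)))\{b} | ((0\{b} | 0)\{b} | (0 + 0)) :: ·
  n11 = (0 | 0 | (0 + 0 + (0 + 0)))\{b} | ((0\{b} | 0)\{b} | (0 | 0)) :: ·
Coarsest stable partition (strong bisimilarity classes):
  B0 = {m0, n0}
  B1 = {m1, m2, n1, n2}
  B2 = {m6, m7, m8, m9, n6, n7, n8, n9}
  B3 = {m10, m11, n10, n11}
  B4 = {m5, n5}
  B5 = {m3, m4, n3, n4}
m0 ∈ B0, n0 ∈ B0 → same block

P ~ Q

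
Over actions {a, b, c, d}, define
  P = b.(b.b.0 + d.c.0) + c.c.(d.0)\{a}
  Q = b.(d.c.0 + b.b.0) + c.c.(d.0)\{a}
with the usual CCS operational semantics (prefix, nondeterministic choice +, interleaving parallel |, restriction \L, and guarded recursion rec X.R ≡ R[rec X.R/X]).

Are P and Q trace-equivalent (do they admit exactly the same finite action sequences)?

P's transition system — 8 states:
  p0 = b.(b.b.0 + d.c.0) + c.c.(d.0)\{a} :: ··b··> p1, ··c··> p2
  p1 = b.b.0 + d.c.0 :: ··b··> p3, ··d··> p4
  p2 = c.(d.0)\{a} :: ··c··> p5
  p3 = b.0 :: ··b··> p6
  p4 = c.0 :: ··c··> p6
  p5 = (d.0)\{a} :: ··d··> p7
  p6 = 0 :: deadlocked
  p7 = 0\{a} :: deadlocked
Q's transition system — 8 states:
  q0 = b.(d.c.0 + b.b.0) + c.c.(d.0)\{a} :: ··b··> q1, ··c··> q2
  q1 = d.c.0 + b.b.0 :: ··b··> q3, ··d··> q4
  q2 = c.(d.0)\{a} :: ··c··> q5
  q3 = b.0 :: ··b··> q6
  q4 = c.0 :: ··c··> q6
  q5 = (d.0)\{a} :: ··d··> q7
  q6 = 0 :: deadlocked
  q7 = 0\{a} :: deadlocked
Coarsest stable partition (strong bisimilarity classes):
  B0 = {p0, q0}
  B1 = {p1, q1}
  B2 = {p4, q4}
  B3 = {p6, p7, q6, q7}
  B4 = {p3, q3}
  B5 = {p2, q2}
  B6 = {p5, q5}
p0 ∈ B0, q0 ∈ B0 → same block
Bisimilar ⇒ trace-equivalent.

YES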